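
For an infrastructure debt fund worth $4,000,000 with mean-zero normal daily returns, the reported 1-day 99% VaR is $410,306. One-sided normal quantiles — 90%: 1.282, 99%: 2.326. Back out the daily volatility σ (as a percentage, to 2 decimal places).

4.41%

VaR as a fraction: $410,306 / $4,000,000 = 10.258%.
σ = VaR / z = 10.258% / 2.326 = 4.410%.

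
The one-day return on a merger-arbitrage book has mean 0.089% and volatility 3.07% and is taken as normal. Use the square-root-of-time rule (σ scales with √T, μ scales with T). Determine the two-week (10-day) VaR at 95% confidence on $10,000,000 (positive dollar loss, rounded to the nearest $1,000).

At 95%, z = 1.645.
σ_{10d} = 3.07% × √10 = 9.708%; μ_{10d} = 10 × 0.089% = 0.890%.
VaR = −(0.890%) + 1.645 × 9.708% = 15.080%.
On $10,000,000: 0.15080 × $10,000,000 = $1,508,000.

$1,508,000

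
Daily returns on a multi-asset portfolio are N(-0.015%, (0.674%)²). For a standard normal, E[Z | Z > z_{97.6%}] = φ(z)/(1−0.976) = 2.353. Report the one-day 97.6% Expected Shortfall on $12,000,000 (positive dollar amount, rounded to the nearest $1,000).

$192,000

ES = −(-0.015%) + 0.674% × 2.353 = 1.601%.
On $12,000,000: 0.01601 × $12,000,000 = $192,120.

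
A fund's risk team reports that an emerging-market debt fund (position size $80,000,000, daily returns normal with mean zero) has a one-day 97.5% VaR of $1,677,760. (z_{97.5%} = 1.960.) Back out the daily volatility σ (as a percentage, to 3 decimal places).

VaR as a fraction: $1,677,760 / $80,000,000 = 2.097%.
σ = VaR / z = 2.097% / 1.960 = 1.070%.

1.070%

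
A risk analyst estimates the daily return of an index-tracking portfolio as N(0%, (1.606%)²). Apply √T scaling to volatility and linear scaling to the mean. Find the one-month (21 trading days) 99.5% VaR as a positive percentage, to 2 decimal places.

At 99.5%, z = 2.576.
σ_{21d} = 1.606% × √21 = 7.360%.
VaR = 2.576 × 7.360% = 18.959%.

18.96%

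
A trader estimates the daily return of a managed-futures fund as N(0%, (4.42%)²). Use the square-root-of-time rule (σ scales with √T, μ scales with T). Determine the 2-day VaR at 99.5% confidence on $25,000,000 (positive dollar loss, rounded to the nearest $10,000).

$4,030,000

At 99.5%, z = 2.576.
σ_{2d} = 4.42% × √2 = 6.251%.
VaR = 2.576 × 6.251% = 16.103%.
On $25,000,000: 0.16103 × $25,000,000 = $4,025,750.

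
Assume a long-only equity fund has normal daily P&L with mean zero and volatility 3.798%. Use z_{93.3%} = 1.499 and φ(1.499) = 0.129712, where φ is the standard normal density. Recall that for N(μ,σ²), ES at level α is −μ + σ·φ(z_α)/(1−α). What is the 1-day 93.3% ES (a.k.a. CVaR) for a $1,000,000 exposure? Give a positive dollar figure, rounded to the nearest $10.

$73,530

Tail multiplier: φ(z)/(1−α) = 0.129712 / 0.067 = 1.936.
ES = 3.798% × 1.936 = 7.353%.
On $1,000,000: 0.07353 × $1,000,000 = $73,530.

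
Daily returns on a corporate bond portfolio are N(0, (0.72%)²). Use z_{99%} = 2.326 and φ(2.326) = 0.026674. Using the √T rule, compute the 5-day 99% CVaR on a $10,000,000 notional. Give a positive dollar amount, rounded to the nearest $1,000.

$429,000

σ_{5d} = 0.72% × √5 = 1.610%.
ES multiplier = φ(z)/(1−α) = 0.026674/0.01 = 2.667.
ES = 1.610% × 2.667 = 4.294%; on $10,000,000: $429,400.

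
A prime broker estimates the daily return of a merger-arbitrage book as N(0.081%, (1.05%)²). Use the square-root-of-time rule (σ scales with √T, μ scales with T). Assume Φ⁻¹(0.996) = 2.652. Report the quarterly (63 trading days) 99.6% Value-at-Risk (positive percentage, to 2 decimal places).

σ_{63d} = 1.05% × √63 = 8.334%; μ_{63d} = 63 × 0.081% = 5.103%.
VaR = −(5.103%) + 2.652 × 8.334% = 16.999%.

17.00%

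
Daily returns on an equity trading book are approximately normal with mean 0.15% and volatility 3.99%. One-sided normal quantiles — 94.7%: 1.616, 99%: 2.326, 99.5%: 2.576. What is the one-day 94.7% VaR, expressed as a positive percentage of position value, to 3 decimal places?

6.298%

VaR = −μ + z·σ = −(0.15%) + 1.616 × 3.99% = 6.298%.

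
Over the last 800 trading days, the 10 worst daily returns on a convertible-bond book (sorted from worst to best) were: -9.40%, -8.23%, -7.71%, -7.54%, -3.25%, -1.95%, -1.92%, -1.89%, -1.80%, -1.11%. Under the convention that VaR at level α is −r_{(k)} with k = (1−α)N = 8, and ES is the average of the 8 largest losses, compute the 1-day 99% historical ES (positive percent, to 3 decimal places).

The 8 worst returns sum to -41.89%.
ES = −(-41.89%) / 8 = 5.23625% ≈ 5.236%.

5.236%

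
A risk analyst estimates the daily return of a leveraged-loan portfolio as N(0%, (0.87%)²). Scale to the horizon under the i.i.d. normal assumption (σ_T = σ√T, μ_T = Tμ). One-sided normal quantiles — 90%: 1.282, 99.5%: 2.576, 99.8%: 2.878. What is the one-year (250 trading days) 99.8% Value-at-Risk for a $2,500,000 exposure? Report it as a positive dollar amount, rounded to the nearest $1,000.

$990,000

σ_{250d} = 0.87% × √250 = 13.756%.
VaR = 2.878 × 13.756% = 39.590%.
On $2,500,000: 0.39590 × $2,500,000 = $989,750.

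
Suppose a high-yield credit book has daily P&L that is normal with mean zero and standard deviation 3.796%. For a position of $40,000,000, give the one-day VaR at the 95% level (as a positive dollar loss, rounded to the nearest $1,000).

At 95% one-sided, z = 1.645.
VaR = z·σ = 1.645 × 3.796% = 6.244%.
On $40,000,000: 0.06244 × $40,000,000 = $2,497,600.

$2,498,000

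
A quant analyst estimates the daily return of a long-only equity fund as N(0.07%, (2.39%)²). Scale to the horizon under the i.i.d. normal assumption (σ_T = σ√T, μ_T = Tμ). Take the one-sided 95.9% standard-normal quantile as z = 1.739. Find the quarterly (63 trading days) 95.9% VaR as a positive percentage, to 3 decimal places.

28.579%

σ_{63d} = 2.39% × √63 = 18.970%; μ_{63d} = 63 × 0.07% = 4.410%.
VaR = −(4.410%) + 1.739 × 18.970% = 28.579%.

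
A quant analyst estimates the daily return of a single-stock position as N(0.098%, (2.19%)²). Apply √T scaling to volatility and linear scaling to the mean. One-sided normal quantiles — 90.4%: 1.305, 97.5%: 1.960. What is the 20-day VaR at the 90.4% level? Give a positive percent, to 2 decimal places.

σ_{20d} = 2.19% × √20 = 9.794%; μ_{20d} = 20 × 0.098% = 1.960%.
VaR = −(1.960%) + 1.305 × 9.794% = 10.821%.

10.82%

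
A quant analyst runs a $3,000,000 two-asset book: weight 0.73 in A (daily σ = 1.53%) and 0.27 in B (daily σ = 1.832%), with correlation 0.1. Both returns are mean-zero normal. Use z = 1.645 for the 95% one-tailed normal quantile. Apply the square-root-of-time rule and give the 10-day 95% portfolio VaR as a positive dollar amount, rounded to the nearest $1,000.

$198,000

σ_p = √(0.73²·1.53² + 0.27²·1.832² + 2·0.1·0.73·0.27·1.53·1.832) = 1.266%.
σ_{10d} = 1.266% × √10 = 4.003%.
VaR = 1.645 × 4.003% = 6.585%; on $3,000,000 that is $197,550.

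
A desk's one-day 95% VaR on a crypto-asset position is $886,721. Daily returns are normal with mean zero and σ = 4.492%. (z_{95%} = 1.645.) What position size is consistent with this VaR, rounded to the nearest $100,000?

VaR as a fraction of value: z·σ = 1.645 × 4.492% = 7.38934%.
Position = $886,721 / 0.0738934 = $12,000,003.

$12,000,000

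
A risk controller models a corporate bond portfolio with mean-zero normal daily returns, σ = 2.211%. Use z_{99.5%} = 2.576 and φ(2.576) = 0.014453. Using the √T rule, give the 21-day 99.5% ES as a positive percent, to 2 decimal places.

29.29%

σ_{21d} = 2.211% × √21 = 10.132%.
ES multiplier = φ(z)/(1−α) = 0.014453/0.005 = 2.891.
ES = 10.132% × 2.891 = 29.292%.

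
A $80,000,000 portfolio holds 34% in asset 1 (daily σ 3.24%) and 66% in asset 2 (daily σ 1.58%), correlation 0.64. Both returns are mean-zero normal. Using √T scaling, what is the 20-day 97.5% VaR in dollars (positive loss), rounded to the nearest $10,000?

σ_p = √(0.34²·3.24² + 0.66²·1.58² + 2·0.64·0.34·0.66·3.24·1.58) = 1.942%.
σ_{20d} = 1.942% × √20 = 8.685%.
z(97.5%) = 1.960.
VaR = 1.960 × 8.685% = 17.023%; on $80,000,000 that is $13,618,400.

$13,620,000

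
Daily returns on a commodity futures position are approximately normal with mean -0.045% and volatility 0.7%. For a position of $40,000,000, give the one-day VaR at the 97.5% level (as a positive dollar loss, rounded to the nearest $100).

At 97.5% one-sided, z = 1.960.
VaR = −μ + z·σ = −(-0.045%) + 1.960 × 0.7% = 1.417%.
On $40,000,000: 0.01417 × $40,000,000 = $566,800.

$566,800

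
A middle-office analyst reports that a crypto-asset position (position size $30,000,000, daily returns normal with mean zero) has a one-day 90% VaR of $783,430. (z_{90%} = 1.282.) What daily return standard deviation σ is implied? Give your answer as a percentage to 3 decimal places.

2.037%

VaR as a fraction: $783,430 / $30,000,000 = 2.611%.
σ = VaR / z = 2.611% / 1.282 = 2.037%.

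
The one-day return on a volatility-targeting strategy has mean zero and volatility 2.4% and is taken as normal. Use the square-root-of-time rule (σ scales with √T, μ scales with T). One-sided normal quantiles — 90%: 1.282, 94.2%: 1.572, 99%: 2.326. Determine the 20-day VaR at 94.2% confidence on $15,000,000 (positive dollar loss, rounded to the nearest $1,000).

σ_{20d} = 2.4% × √20 = 10.733%.
VaR = 1.572 × 10.733% = 16.872%.
On $15,000,000: 0.16872 × $15,000,000 = $2,530,800.

$2,531,000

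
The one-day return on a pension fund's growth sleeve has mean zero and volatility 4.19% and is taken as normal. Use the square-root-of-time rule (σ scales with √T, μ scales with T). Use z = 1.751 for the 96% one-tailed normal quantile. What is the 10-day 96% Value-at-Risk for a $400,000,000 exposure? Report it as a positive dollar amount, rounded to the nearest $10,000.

$92,800,000

σ_{10d} = 4.19% × √10 = 13.250%.
VaR = 1.751 × 13.250% = 23.201%.
On $400,000,000: 0.23201 × $400,000,000 = $92,804,000.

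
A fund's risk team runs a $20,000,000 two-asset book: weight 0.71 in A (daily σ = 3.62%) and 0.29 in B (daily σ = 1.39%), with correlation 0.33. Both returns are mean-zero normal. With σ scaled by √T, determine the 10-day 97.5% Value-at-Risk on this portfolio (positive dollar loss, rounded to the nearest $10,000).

σ_p = √(0.71²·3.62² + 0.29²·1.39² + 2·0.33·0.71·0.29·3.62·1.39) = 2.730%.
σ_{10d} = 2.730% × √10 = 8.633%.
z(97.5%) = 1.960.
VaR = 1.960 × 8.633% = 16.921%; on $20,000,000 that is $3,384,200.

$3,380,000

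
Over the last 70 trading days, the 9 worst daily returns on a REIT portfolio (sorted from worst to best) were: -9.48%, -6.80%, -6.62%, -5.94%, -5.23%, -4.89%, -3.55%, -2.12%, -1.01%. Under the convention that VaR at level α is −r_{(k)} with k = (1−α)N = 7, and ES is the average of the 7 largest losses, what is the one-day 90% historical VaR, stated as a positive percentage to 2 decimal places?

k = 7; the 7th lowest return is -3.55%, so VaR = 3.55%.

3.55%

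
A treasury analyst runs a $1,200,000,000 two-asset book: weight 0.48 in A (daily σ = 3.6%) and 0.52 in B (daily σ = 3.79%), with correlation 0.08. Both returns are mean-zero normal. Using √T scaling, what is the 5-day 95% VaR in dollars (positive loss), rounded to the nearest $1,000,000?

$120,000,000

σ_p = √(0.48²·3.6² + 0.52²·3.79² + 2·0.08·0.48·0.52·3.6·3.79) = 2.723%.
σ_{5d} = 2.723% × √5 = 6.089%.
z(95%) = 1.645.
VaR = 1.645 × 6.089% = 10.016%; on $1,200,000,000 that is $120,192,000.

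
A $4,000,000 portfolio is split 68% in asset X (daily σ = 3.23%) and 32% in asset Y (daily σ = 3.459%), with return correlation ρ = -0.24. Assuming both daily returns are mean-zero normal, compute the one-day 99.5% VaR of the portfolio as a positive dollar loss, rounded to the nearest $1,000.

σ_p² = 0.68²·3.23² + 0.32²·3.459² + 2·-0.24·0.68·0.32·3.23·3.459 = 4.8824 (%²).
σ_p = √4.8824 = 2.210%.
At 99.5%, z = 2.576.
VaR = 2.576 × 2.210% = 5.693%; on $4,000,000 that is $227,720.

$228,000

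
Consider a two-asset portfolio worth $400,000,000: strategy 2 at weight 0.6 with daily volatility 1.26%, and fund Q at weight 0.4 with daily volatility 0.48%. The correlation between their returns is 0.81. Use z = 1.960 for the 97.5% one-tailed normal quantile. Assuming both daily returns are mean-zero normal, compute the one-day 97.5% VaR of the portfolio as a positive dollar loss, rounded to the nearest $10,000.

σ_p² = 0.6²·1.26² + 0.4²·0.48² + 2·0.81·0.6·0.4·1.26·0.48 = 0.8435 (%²).
σ_p = √0.8435 = 0.918%.
VaR = 1.960 × 0.918% = 1.799%; on $400,000,000 that is $7,196,000.

$7,200,000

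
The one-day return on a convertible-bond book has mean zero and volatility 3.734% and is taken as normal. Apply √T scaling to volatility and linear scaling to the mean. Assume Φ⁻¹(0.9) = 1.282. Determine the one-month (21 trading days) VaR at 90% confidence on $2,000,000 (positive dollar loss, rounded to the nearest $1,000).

σ_{21d} = 3.734% × √21 = 17.111%.
VaR = 1.282 × 17.111% = 21.936%.
On $2,000,000: 0.21936 × $2,000,000 = $438,720.

$439,000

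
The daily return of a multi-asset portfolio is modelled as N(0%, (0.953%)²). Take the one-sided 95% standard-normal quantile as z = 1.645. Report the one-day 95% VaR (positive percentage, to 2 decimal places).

VaR = z·σ = 1.645 × 0.953% = 1.568%.

1.57%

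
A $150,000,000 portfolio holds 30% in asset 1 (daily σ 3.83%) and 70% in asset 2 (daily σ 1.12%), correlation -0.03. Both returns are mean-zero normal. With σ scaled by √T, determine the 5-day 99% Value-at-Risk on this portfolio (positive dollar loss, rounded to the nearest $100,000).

σ_p = √(0.3²·3.83² + 0.7²·1.12² + 2·-0.03·0.3·0.7·3.83·1.12) = 1.371%.
σ_{5d} = 1.371% × √5 = 3.066%.
z(99%) = 2.326.
VaR = 2.326 × 3.066% = 7.132%; on $150,000,000 that is $10,698,000.

$10,700,000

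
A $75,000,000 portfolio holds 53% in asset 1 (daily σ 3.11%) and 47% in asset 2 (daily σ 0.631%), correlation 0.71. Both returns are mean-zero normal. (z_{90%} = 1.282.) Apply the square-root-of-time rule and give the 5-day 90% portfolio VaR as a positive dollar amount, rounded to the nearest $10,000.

σ_p = √(0.53²·3.11² + 0.47²·0.631² + 2·0.71·0.53·0.47·3.11·0.631) = 1.871%.
σ_{5d} = 1.871% × √5 = 4.184%.
VaR = 1.282 × 4.184% = 5.364%; on $75,000,000 that is $4,023,000.

$4,020,000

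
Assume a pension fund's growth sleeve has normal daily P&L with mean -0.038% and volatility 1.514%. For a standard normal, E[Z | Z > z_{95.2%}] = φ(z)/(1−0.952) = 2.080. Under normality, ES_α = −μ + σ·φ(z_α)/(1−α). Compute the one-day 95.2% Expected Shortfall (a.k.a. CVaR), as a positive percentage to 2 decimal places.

ES = −(-0.038%) + 1.514% × 2.080 = 3.187%.

3.19%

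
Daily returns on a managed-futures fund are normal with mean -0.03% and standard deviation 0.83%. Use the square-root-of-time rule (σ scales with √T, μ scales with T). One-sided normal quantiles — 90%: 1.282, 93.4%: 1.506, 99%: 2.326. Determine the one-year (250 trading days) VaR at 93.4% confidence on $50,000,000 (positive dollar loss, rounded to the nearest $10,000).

$13,630,000

σ_{250d} = 0.83% × √250 = 13.123%; μ_{250d} = 250 × -0.03% = -7.500%.
VaR = −(-7.500%) + 1.506 × 13.123% = 27.263%.
On $50,000,000: 0.27263 × $50,000,000 = $13,631,500.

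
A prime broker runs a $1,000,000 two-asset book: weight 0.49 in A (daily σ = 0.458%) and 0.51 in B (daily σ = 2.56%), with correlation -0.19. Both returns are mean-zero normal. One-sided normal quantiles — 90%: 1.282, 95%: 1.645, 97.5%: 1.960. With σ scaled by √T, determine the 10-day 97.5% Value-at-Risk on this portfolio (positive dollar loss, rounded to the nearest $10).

$79,460

σ_p = √(0.49²·0.458² + 0.51²·2.56² + 2·-0.19·0.49·0.51·0.458·2.56) = 1.282%.
σ_{10d} = 1.282% × √10 = 4.054%.
VaR = 1.960 × 4.054% = 7.946%; on $1,000,000 that is $79,460.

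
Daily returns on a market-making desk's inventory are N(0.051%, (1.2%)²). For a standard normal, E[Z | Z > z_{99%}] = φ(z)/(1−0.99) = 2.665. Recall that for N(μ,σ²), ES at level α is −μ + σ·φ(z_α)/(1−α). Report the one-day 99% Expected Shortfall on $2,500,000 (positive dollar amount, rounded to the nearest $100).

$78,700

ES = −(0.051%) + 1.2% × 2.665 = 3.147%.
On $2,500,000: 0.03147 × $2,500,000 = $78,675.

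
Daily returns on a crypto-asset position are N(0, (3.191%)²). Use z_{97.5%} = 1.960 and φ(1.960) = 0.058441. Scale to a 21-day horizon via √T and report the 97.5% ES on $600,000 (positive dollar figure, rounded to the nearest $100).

σ_{21d} = 3.191% × √21 = 14.623%.
ES multiplier = φ(z)/(1−α) = 0.058441/0.025 = 2.338.
ES = 14.623% × 2.338 = 34.189%; on $600,000: $205,134.

$205,100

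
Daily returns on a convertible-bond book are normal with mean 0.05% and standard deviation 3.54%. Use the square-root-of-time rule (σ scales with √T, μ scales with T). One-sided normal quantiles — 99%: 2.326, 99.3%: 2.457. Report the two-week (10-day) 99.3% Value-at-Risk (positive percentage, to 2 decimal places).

27.00%

σ_{10d} = 3.54% × √10 = 11.194%; μ_{10d} = 10 × 0.05% = 0.500%.
VaR = −(0.500%) + 2.457 × 11.194% = 27.004%.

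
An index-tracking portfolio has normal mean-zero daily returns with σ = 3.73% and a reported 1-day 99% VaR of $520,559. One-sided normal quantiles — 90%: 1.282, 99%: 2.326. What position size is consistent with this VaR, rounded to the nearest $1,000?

$6,000,000

VaR as a fraction of value: z·σ = 2.326 × 3.73% = 8.67598%.
Position = $520,559 / 0.0867598 = $6,000,002.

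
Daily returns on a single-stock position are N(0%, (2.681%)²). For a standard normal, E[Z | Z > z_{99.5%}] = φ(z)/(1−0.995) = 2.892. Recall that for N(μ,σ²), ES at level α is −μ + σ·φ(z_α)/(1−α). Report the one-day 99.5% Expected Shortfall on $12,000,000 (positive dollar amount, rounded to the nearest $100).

$930,400

ES = 2.681% × 2.892 = 7.753%.
On $12,000,000: 0.07753 × $12,000,000 = $930,360.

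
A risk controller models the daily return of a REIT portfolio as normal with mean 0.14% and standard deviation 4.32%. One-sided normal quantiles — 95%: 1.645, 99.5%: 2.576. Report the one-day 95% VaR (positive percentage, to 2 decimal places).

VaR = −μ + z·σ = −(0.14%) + 1.645 × 4.32% = 6.966%.

6.97%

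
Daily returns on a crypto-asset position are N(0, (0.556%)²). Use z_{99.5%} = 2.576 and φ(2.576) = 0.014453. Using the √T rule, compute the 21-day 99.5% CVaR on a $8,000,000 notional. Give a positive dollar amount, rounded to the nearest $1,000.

$589,000

σ_{21d} = 0.556% × √21 = 2.548%.
ES multiplier = φ(z)/(1−α) = 0.014453/0.005 = 2.891.
ES = 2.548% × 2.891 = 7.366%; on $8,000,000: $589,280.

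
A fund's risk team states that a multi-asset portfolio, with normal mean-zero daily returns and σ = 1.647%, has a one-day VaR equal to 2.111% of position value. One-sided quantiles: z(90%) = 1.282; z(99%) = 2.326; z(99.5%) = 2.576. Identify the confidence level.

Implied z = VaR/σ = 2.111 / 1.647 = 1.282.
This matches z(90%) = 1.282.

90%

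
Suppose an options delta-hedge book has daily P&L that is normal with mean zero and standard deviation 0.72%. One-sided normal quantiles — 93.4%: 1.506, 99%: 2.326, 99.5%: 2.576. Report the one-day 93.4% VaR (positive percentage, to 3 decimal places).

1.084%

VaR = z·σ = 1.506 × 0.72% = 1.084%.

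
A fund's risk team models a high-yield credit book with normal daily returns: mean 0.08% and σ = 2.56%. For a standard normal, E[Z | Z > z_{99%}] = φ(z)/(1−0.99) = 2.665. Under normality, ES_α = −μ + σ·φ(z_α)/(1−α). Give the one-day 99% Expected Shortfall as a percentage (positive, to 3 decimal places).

ES = −(0.08%) + 2.56% × 2.665 = 6.742%.

6.742%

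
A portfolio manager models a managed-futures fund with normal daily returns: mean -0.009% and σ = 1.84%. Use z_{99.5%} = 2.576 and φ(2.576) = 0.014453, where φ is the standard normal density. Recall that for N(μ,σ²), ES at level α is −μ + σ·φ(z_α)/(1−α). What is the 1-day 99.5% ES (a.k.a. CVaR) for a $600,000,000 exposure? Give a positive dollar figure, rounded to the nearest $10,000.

$31,970,000

Tail multiplier: φ(z)/(1−α) = 0.014453 / 0.005 = 2.891.
ES = −(-0.009%) + 1.84% × 2.891 = 5.328%.
On $600,000,000: 0.05328 × $600,000,000 = $31,968,000.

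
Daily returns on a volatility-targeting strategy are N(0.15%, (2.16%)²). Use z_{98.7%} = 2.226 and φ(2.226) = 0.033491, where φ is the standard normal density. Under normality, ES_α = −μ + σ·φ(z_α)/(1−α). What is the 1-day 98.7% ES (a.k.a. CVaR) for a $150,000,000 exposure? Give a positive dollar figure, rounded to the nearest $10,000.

$8,120,000

Tail multiplier: φ(z)/(1−α) = 0.033491 / 0.013 = 2.576.
ES = −(0.15%) + 2.16% × 2.576 = 5.414%.
On $150,000,000: 0.05414 × $150,000,000 = $8,121,000.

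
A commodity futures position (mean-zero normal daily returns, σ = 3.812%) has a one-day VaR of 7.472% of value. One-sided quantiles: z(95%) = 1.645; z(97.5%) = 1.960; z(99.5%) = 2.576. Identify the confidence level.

Implied z = VaR/σ = 7.472 / 3.812 = 1.960.
This matches z(97.5%) = 1.960.

97.5%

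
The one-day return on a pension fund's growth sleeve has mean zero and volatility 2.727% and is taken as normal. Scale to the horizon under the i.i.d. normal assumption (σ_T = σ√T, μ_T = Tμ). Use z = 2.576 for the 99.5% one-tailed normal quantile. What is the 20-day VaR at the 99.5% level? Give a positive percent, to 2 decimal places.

31.42%

σ_{20d} = 2.727% × √20 = 12.196%.
VaR = 2.576 × 12.196% = 31.417%.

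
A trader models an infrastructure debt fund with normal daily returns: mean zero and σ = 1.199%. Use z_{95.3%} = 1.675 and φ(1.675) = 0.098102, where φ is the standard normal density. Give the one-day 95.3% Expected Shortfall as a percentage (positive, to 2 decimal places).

2.50%

Tail multiplier: φ(z)/(1−α) = 0.098102 / 0.047 = 2.087.
ES = 1.199% × 2.087 = 2.502%.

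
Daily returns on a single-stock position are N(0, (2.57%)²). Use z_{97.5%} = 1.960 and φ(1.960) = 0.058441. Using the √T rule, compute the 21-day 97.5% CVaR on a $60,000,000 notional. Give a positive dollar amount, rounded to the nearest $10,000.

$16,520,000

σ_{21d} = 2.57% × √21 = 11.777%.
ES multiplier = φ(z)/(1−α) = 0.058441/0.025 = 2.338.
ES = 11.777% × 2.338 = 27.535%; on $60,000,000: $16,521,000.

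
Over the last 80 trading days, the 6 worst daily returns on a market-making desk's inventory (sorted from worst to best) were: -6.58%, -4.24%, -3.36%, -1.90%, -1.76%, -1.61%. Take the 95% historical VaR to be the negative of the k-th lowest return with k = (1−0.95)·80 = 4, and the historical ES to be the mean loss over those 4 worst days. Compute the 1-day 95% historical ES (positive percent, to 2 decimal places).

The 4 worst returns sum to -16.08%.
ES = −(-16.08%) / 4 = 4.02%.

4.02%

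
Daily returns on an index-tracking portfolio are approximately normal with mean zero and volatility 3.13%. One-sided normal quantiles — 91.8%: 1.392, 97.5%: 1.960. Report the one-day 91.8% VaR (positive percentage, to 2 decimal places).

VaR = z·σ = 1.392 × 3.13% = 4.357%.

4.36%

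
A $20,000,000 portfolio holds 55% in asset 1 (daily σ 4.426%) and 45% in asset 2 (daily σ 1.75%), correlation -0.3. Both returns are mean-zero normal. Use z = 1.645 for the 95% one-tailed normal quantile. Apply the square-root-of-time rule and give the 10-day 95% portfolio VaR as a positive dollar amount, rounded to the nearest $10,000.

σ_p = √(0.55²·4.426² + 0.45²·1.75² + 2·-0.3·0.55·0.45·4.426·1.75) = 2.323%.
σ_{10d} = 2.323% × √10 = 7.346%.
VaR = 1.645 × 7.346% = 12.084%; on $20,000,000 that is $2,416,800.

$2,420,000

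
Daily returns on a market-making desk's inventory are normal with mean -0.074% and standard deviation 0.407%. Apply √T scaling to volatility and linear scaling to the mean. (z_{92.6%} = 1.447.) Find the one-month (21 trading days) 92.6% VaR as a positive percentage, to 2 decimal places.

σ_{21d} = 0.407% × √21 = 1.865%; μ_{21d} = 21 × -0.074% = -1.554%.
VaR = −(-1.554%) + 1.447 × 1.865% = 4.253%.

4.25%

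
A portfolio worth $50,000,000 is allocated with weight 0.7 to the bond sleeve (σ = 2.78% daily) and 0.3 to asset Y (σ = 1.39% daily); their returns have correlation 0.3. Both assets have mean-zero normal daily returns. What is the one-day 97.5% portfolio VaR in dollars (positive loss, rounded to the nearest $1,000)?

σ_p² = 0.7²·2.78² + 0.3²·1.39² + 2·0.3·0.7·0.3·2.78·1.39 = 4.4477 (%²).
σ_p = √4.4477 = 2.109%.
At 97.5%, z = 1.960.
VaR = 1.960 × 2.109% = 4.134%; on $50,000,000 that is $2,067,000.

$2,067,000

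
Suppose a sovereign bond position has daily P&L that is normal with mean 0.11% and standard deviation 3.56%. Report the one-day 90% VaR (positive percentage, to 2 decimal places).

At 90% one-sided, z = 1.282.
VaR = −μ + z·σ = −(0.11%) + 1.282 × 3.56% = 4.454%.

4.45%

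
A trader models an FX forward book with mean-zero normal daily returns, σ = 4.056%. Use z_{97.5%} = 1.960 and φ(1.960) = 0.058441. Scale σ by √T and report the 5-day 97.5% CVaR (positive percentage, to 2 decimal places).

σ_{5d} = 4.056% × √5 = 9.069%.
ES multiplier = φ(z)/(1−α) = 0.058441/0.025 = 2.338.
ES = 9.069% × 2.338 = 21.203%.

21.20%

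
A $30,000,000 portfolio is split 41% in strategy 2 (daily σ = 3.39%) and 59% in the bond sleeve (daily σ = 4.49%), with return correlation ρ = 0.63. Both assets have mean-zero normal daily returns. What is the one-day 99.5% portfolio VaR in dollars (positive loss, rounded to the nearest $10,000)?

σ_p² = 0.41²·3.39² + 0.59²·4.49² + 2·0.63·0.41·0.59·3.39·4.49 = 13.5889 (%²).
σ_p = √13.5889 = 3.686%.
At 99.5%, z = 2.576.
VaR = 2.576 × 3.686% = 9.495%; on $30,000,000 that is $2,848,500.

$2,850,000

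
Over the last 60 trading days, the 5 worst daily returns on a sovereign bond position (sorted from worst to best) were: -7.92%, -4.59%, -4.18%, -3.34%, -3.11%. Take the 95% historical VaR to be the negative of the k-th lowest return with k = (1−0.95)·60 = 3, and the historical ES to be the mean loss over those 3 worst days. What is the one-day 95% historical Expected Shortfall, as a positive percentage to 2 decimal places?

The 3 worst returns sum to -16.69%.
ES = −(-16.69%) / 3 = 5.5633…% ≈ 5.56%.

5.56%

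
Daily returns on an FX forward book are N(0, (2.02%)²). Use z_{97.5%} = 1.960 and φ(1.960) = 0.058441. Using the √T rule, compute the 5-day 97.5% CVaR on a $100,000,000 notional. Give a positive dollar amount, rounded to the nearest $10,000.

σ_{5d} = 2.02% × √5 = 4.517%.
ES multiplier = φ(z)/(1−α) = 0.058441/0.025 = 2.338.
ES = 4.517% × 2.338 = 10.561%; on $100,000,000: $10,561,000.

$10,560,000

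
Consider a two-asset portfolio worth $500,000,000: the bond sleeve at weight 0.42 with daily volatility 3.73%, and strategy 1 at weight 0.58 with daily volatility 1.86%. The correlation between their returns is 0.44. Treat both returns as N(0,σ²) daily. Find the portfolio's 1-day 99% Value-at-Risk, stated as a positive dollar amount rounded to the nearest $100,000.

σ_p² = 0.42²·3.73² + 0.58²·1.86² + 2·0.44·0.42·0.58·3.73·1.86 = 5.1053 (%²).
σ_p = √5.1053 = 2.259%.
At 99%, z = 2.326.
VaR = 2.326 × 2.259% = 5.254%; on $500,000,000 that is $26,270,000.

$26,300,000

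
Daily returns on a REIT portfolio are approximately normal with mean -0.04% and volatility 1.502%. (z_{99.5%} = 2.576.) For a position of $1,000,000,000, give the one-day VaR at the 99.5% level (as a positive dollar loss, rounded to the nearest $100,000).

$39,100,000

VaR = −μ + z·σ = −(-0.04%) + 2.576 × 1.502% = 3.909%.
On $1,000,000,000: 0.03909 × $1,000,000,000 = $39,090,000.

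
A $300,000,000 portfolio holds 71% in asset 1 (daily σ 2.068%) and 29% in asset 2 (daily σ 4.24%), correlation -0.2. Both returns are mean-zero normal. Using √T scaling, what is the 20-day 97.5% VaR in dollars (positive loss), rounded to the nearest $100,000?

$45,100,000

σ_p = √(0.71²·2.068² + 0.29²·4.24² + 2·-0.2·0.71·0.29·2.068·4.24) = 1.716%.
σ_{20d} = 1.716% × √20 = 7.674%.
z(97.5%) = 1.960.
VaR = 1.960 × 7.674% = 15.041%; on $300,000,000 that is $45,123,000.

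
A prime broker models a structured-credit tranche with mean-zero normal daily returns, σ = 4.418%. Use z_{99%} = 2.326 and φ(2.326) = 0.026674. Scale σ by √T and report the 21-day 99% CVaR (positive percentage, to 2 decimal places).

σ_{21d} = 4.418% × √21 = 20.246%.
ES multiplier = φ(z)/(1−α) = 0.026674/0.01 = 2.667.
ES = 20.246% × 2.667 = 53.996%.

54.00%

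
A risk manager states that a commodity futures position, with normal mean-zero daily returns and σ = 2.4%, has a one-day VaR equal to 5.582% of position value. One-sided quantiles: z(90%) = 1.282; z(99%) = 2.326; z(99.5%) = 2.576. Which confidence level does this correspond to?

Implied z = VaR/σ = 5.582 / 2.4 = 2.326.
This matches z(99%) = 2.326.

99%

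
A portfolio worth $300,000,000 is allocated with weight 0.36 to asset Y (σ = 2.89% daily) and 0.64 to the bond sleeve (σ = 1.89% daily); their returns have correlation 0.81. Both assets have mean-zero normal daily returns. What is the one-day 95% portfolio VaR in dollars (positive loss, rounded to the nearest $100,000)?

σ_p² = 0.36²·2.89² + 0.64²·1.89² + 2·0.81·0.36·0.64·2.89·1.89 = 4.5843 (%²).
σ_p = √4.5843 = 2.141%.
At 95%, z = 1.645.
VaR = 1.645 × 2.141% = 3.522%; on $300,000,000 that is $10,566,000.

$10,600,000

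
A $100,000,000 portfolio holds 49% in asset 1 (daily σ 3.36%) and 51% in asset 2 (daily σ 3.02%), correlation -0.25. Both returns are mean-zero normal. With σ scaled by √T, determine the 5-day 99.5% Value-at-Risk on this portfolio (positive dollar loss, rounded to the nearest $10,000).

$11,250,000

σ_p = √(0.49²·3.36² + 0.51²·3.02² + 2·-0.25·0.49·0.51·3.36·3.02) = 1.953%.
σ_{5d} = 1.953% × √5 = 4.367%.
z(99.5%) = 2.576.
VaR = 2.576 × 4.367% = 11.249%; on $100,000,000 that is $11,249,000.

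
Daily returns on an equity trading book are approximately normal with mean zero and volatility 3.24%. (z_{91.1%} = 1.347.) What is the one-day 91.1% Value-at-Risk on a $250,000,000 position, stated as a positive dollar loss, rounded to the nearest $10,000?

$10,910,000

VaR = z·σ = 1.347 × 3.24% = 4.364%.
On $250,000,000: 0.04364 × $250,000,000 = $10,910,000.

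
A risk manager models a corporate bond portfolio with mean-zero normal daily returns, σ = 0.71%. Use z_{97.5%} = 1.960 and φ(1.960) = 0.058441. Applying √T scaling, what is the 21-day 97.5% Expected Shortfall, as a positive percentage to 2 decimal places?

7.61%

σ_{21d} = 0.71% × √21 = 3.254%.
ES multiplier = φ(z)/(1−α) = 0.058441/0.025 = 2.338.
ES = 3.254% × 2.338 = 7.608%.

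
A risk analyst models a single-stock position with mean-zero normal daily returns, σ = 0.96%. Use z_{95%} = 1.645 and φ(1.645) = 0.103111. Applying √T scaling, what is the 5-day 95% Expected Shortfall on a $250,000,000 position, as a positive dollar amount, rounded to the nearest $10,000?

σ_{5d} = 0.96% × √5 = 2.147%.
ES multiplier = φ(z)/(1−α) = 0.103111/0.05 = 2.062.
ES = 2.147% × 2.062 = 4.427%; on $250,000,000: $11,067,500.

$11,070,000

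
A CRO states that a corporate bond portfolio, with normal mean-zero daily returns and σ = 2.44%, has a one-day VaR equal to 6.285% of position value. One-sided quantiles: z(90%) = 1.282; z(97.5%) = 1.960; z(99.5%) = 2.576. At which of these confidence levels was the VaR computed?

99.5%

Implied z = VaR/σ = 6.285 / 2.44 = 2.576.
This matches z(99.5%) = 2.576.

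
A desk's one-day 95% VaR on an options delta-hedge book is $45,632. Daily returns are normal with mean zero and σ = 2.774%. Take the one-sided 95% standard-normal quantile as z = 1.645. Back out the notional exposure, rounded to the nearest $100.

VaR as a fraction of value: z·σ = 1.645 × 2.774% = 4.56323%.
Position = $45,632 / 0.0456323 = $999,993.

$1,000,000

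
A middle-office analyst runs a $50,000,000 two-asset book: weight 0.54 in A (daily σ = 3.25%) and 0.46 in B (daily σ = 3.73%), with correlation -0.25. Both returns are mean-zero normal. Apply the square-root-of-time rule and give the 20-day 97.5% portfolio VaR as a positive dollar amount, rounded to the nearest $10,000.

$9,320,000

σ_p = √(0.54²·3.25² + 0.46²·3.73² + 2·-0.25·0.54·0.46·3.25·3.73) = 2.126%.
σ_{20d} = 2.126% × √20 = 9.508%.
z(97.5%) = 1.960.
VaR = 1.960 × 9.508% = 18.636%; on $50,000,000 that is $9,318,000.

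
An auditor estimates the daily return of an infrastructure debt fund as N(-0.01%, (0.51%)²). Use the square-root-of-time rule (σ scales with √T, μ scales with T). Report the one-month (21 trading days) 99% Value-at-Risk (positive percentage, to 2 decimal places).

5.65%

At 99%, z = 2.326.
σ_{21d} = 0.51% × √21 = 2.337%; μ_{21d} = 21 × -0.01% = -0.210%.
VaR = −(-0.210%) + 2.326 × 2.337% = 5.646%.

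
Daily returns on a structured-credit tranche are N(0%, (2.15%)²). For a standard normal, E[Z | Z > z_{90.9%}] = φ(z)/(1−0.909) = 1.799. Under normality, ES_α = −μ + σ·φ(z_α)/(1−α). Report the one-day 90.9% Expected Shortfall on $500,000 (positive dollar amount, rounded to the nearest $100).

$19,300

ES = 2.15% × 1.799 = 3.868%.
On $500,000: 0.03868 × $500,000 = $19,340.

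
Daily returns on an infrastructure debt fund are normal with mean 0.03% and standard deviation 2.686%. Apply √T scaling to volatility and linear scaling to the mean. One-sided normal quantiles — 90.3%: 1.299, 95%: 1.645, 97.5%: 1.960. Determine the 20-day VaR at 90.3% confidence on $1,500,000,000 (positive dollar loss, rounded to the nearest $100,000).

σ_{20d} = 2.686% × √20 = 12.012%; μ_{20d} = 20 × 0.03% = 0.600%.
VaR = −(0.600%) + 1.299 × 12.012% = 15.004%.
On $1,500,000,000: 0.15004 × $1,500,000,000 = $225,060,000.

$225,100,000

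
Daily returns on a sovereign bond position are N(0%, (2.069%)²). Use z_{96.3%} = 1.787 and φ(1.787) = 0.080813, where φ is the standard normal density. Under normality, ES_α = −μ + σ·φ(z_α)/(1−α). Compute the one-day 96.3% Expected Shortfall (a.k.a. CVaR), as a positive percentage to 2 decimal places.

4.52%

Tail multiplier: φ(z)/(1−α) = 0.080813 / 0.037 = 2.184.
ES = 2.069% × 2.184 = 4.519%.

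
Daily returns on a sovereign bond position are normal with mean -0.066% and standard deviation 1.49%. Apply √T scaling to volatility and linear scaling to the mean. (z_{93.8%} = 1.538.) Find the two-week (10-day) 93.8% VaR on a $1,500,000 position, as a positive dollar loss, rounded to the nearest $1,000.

$119,000

σ_{10d} = 1.49% × √10 = 4.712%; μ_{10d} = 10 × -0.066% = -0.660%.
VaR = −(-0.660%) + 1.538 × 4.712% = 7.907%.
On $1,500,000: 0.07907 × $1,500,000 = $118,605.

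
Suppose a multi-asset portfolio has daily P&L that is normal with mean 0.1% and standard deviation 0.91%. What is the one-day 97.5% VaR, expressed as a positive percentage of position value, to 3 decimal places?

1.684%

At 97.5% one-sided, z = 1.960.
VaR = −μ + z·σ = −(0.1%) + 1.960 × 0.91% = 1.684%.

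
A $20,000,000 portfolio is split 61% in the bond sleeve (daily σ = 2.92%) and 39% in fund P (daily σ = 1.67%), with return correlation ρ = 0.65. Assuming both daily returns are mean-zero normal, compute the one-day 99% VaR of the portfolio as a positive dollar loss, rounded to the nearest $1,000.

σ_p² = 0.61²·2.92² + 0.39²·1.67² + 2·0.65·0.61·0.39·2.92·1.67 = 5.1050 (%²).
σ_p = √5.1050 = 2.259%.
At 99%, z = 2.326.
VaR = 2.326 × 2.259% = 5.254%; on $20,000,000 that is $1,050,800.

$1,051,000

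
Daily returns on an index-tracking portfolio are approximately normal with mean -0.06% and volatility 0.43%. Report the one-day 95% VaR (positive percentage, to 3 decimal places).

At 95% one-sided, z = 1.645.
VaR = −μ + z·σ = −(-0.06%) + 1.645 × 0.43% = 0.767%.

0.767%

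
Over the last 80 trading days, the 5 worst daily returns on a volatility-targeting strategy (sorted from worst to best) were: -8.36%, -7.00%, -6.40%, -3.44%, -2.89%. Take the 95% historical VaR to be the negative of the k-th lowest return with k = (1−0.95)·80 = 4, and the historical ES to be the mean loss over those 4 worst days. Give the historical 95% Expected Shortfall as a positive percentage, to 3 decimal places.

The 4 worst returns sum to -25.20%.
ES = −(-25.20%) / 4 = 6.3% ≈ 6.300%.

6.300%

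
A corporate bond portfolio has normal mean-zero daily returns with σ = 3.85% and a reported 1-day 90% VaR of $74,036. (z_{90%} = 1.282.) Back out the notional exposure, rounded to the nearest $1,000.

$1,500,000

VaR as a fraction of value: z·σ = 1.282 × 3.85% = 4.9357%.
Position = $74,036 / 0.049357 = $1,500,010.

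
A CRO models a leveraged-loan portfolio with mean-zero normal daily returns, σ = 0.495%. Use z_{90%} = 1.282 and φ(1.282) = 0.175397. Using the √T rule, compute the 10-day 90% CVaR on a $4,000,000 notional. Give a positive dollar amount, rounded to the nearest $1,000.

$110,000

σ_{10d} = 0.495% × √10 = 1.565%.
ES multiplier = φ(z)/(1−α) = 0.175397/0.1 = 1.754.
ES = 1.565% × 1.754 = 2.745%; on $4,000,000: $109,800.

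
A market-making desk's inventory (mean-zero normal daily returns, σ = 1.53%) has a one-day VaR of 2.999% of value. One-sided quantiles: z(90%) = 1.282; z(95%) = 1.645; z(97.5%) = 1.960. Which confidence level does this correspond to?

Implied z = VaR/σ = 2.999 / 1.53 = 1.960.
This matches z(97.5%) = 1.960.

97.5%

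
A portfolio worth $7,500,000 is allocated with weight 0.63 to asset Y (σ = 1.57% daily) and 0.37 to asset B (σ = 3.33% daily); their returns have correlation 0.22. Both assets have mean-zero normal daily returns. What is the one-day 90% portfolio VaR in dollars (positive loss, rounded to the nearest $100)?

$167,400

σ_p² = 0.63²·1.57² + 0.37²·3.33² + 2·0.22·0.63·0.37·1.57·3.33 = 3.0326 (%²).
σ_p = √3.0326 = 1.741%.
At 90%, z = 1.282.
VaR = 1.282 × 1.741% = 2.232%; on $7,500,000 that is $167,400.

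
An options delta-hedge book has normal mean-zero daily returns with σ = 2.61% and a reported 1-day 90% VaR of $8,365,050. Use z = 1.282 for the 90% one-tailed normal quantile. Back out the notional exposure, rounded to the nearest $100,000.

$250,000,000

VaR as a fraction of value: z·σ = 1.282 × 2.61% = 3.34602%.
Position = $8,365,050 / 0.0334602 = $250,000,000.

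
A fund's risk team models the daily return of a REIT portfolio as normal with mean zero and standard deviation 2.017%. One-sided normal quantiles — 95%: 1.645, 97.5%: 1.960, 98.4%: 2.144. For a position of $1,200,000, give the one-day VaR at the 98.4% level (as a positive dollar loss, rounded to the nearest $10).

VaR = z·σ = 2.144 × 2.017% = 4.324%.
On $1,200,000: 0.04324 × $1,200,000 = $51,888.

$51,890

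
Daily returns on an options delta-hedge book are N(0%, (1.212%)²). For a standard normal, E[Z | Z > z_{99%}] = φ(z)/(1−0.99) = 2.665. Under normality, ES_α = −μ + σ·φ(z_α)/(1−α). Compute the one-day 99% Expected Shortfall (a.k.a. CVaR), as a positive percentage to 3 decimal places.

ES = 1.212% × 2.665 = 3.230%.

3.230%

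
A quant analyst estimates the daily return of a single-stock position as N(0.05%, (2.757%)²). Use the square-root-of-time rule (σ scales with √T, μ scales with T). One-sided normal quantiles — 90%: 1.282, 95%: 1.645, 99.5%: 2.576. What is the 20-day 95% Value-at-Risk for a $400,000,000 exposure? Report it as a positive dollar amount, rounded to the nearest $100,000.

$77,100,000

σ_{20d} = 2.757% × √20 = 12.330%; μ_{20d} = 20 × 0.05% = 1.000%.
VaR = −(1.000%) + 1.645 × 12.330% = 19.283%.
On $400,000,000: 0.19283 × $400,000,000 = $77,132,000.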